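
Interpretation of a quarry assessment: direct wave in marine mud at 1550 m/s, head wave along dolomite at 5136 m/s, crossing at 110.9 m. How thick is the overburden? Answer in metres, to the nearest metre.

41 m

h = (x_cross/2)·√((V₂−V₁)/(V₂+V₁)).
(V₂−V₁)/(V₂+V₁) = (5136−1550)/(5136+1550) = 0.5363; √ = 0.7324.
h = (110.9/2)·0.7324 = 40.61 m.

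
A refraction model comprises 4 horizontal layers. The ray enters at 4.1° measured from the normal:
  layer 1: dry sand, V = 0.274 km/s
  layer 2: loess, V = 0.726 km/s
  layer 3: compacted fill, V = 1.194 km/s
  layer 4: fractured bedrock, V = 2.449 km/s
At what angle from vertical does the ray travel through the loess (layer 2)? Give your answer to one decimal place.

Snell's law across each interface conserves sin θ / V, so sin θ_2 = V_2·sin θ₁/V₁.
sin θ_2 = 0.726 × sin 4.1° / 0.274 = 0.1894.
θ_2 = 10.92° from the vertical.

10.9°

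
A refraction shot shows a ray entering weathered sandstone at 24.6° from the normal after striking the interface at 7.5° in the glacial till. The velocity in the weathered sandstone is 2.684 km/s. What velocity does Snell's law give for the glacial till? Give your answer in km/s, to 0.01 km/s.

0.84 km/s

sin 7.5° = 0.1305; sin 24.6° = 0.4163.
V₁ = V₂·(sin θ₁/sin θ₂) = 2.684·(0.1305/0.4163) = 0.84 km/s.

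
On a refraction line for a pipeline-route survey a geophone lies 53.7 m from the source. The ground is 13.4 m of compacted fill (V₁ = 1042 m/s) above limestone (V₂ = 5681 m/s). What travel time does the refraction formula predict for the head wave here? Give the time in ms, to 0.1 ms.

34.7 ms

θ_c = arcsin(V₁/V₂) = arcsin(1042/5681) = 10.57°, cos θ_c = 0.9830.
Intercept time tᵢ = 2h cos θ_c / V₁ = 2·13.4·0.9830/1042 = 0.02528 s.
t = x/V₂ + tᵢ = 53.7/5681 + 0.02528 = 0.03474 s.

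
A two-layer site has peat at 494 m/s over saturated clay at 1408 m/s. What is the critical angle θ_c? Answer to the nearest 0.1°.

Critical incidence: sin θ_c = V₁/V₂ = 494/1408 = 0.3509.
θ_c = arcsin 0.3509 = 20.54°.

20.5°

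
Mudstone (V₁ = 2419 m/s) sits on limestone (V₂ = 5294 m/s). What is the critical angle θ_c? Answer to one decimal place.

Critical incidence: sin θ_c = V₁/V₂ = 2419/5294 = 0.4569.
θ_c = arcsin 0.4569 = 27.19°.

27.2°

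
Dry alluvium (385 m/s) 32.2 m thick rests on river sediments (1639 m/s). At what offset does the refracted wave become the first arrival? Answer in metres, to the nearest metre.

x_cross = 2h·√((V₂+V₁)/(V₂−V₁)).
(V₂+V₁)/(V₂−V₁) = (1639+385)/(1639−385) = 1.6140; √ = 1.2704.
x_cross = 2·32.2·1.2704 = 81.82 m.

82 m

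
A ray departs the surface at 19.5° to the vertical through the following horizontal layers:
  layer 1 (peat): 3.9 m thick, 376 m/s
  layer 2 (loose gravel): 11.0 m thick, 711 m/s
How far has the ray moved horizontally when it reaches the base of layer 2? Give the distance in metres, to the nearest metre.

10 m

Apply Snell's law at each interface; in layer i the horizontal offset is hᵢ·tan θᵢ.
Layer 1: θ = 19.50°; offset = 3.9·tan 19.50° = 1.381 m.
Layer 2: sin θ = 711·sin 19.5°/376 = 0.6312, θ = 39.14°; offset = 11.0·tan 39.14° = 8.952 m.
Summing the layer offsets gives 10.333 m.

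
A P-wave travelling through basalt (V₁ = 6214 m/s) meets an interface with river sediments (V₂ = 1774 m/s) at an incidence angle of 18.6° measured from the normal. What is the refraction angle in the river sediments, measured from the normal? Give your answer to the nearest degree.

5°

sin θ₁/V₁ = sin θ₂/V₂ ⇒ sin θ₂ = 1774·sin 18.6°/6214 = 1774·0.3190/6214 = 0.0911.
θ₂ = sin⁻¹(0.0911) = 5.22° (from vertical).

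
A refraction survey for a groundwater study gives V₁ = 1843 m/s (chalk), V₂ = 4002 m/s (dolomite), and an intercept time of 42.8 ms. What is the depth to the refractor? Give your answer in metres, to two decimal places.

θ_c = arcsin(1843/4002) = 27.42°; cos θ_c = 0.8876.
tᵢ = 2h cos θ_c/V₁ ⇒ h = tᵢ·V₁/(2 cos θ_c) = 0.0428·1843/(2·0.8876) = 44.43 m.

44.43 m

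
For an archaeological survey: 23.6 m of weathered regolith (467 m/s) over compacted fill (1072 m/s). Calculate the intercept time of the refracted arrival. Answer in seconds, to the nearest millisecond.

tᵢ = 2h·√(V₂²−V₁²)/(V₁V₂).
√(V₂²−V₁²) = √(1072²−467²) = 964.9 m/s.
tᵢ = 2·23.6·964.9/(467·1072) = 0.09098 s.

0.091 s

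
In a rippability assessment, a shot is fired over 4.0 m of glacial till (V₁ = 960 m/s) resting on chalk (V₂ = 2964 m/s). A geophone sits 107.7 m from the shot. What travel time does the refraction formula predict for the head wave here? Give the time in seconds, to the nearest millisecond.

0.044 s

t = x/V₂ + 2h·√(V₂²−V₁²)/(V₁V₂).
√(V₂²−V₁²) = √(2964²−960²) = 2804.2 m/s; delay term = 2·4.0·2804.2/(960·2964) = 0.00788 s.
t = 107.7/2964 + 0.00788 = 0.04422 s.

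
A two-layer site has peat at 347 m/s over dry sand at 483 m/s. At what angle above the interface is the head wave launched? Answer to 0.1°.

At critical incidence the refracted ray runs along the interface (θ₂ = 90°), so sin θ_c = V₁/V₂.
θ_c = arcsin(347/483) = arcsin 0.7184 = 45.92°.
Measured from the interface: 90° − 45.92° = 44.08°.

44.1°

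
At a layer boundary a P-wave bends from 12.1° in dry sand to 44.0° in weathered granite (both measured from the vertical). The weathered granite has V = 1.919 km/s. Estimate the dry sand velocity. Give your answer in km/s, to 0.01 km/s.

Snell's law: sin 12.1°/V₁ = sin 44.0°/V₂.
V₁ = V₂·sin 12.1°/sin 44.0° = 1.919 × 0.3018 = 0.58 km/s.

0.58 km/s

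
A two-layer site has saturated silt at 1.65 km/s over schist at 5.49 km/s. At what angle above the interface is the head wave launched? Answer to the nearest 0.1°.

Critical incidence: sin θ_c = V₁/V₂ = 1.65/5.49 = 0.3005.
θ_c = arcsin 0.3005 = 17.49°.
Measured from the interface: 90° − 17.49° = 72.51°.

72.5°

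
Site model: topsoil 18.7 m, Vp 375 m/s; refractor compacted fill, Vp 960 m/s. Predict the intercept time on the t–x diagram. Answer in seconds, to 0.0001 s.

0.0918 s

tᵢ = 2h·√(V₂²−V₁²)/(V₁V₂).
√(V₂²−V₁²) = √(960²−375²) = 883.7 m/s.
tᵢ = 2·18.7·883.7/(375·960) = 0.09181 s.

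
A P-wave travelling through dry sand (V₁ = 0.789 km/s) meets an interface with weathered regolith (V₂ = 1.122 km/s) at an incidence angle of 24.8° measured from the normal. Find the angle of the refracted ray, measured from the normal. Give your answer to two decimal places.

36.62°

Snell's law: sin θ₂ = (V₂/V₁)·sin θ₁ = (1.122/0.789)·sin 24.8° = 0.5965.
θ₂ = sin⁻¹(0.5965) = 36.62° (from vertical).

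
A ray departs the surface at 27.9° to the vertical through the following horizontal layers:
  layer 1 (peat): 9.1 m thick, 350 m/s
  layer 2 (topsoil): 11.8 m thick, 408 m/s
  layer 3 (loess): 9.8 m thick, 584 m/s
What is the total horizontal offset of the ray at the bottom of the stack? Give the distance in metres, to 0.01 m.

24.74 m

Apply Snell's law at each interface; in layer i the horizontal offset is hᵢ·tan θᵢ.
Layer 1: θ = 27.90°; offset = 9.1·tan 27.90° = 4.8182 m.
Layer 2: sin θ = 408·sin 27.9°/350 = 0.5455, θ = 33.06°; offset = 11.8·tan 33.06° = 7.6797 m.
Layer 3: sin θ = 584·sin 27.9°/350 = 0.7808, θ = 51.33°; offset = 9.8·tan 51.33° = 12.2462 m.
Summing the layer offsets gives 24.7441 m.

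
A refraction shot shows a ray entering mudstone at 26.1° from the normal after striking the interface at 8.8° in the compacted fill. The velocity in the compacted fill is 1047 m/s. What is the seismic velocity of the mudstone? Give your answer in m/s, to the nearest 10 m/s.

3010 m/s

Snell's law: sin 8.8°/V₁ = sin 26.1°/V₂.
V₂ = V₁·sin 26.1°/sin 8.8° = 1047 × 2.8757 = 3010.84 m/s.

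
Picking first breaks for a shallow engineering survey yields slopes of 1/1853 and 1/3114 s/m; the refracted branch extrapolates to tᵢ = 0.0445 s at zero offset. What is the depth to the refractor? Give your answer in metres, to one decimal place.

h = tᵢ·V₁·V₂ / (2·√(V₂²−V₁²)).
√(V₂²−V₁²) = √(3114² − 1853²) = 2502.7 m/s.
h = 0.0445 s × 1853 × 3114 / (2 × 2502.7) = 51.30 m.

51.3 m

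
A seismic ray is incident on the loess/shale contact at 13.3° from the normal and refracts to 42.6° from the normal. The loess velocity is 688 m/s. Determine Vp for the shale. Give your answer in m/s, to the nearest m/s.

Snell's law: sin 13.3°/V₁ = sin 42.6°/V₂.
V₂ = V₁·sin 42.6°/sin 13.3° = 688 × 2.9423 = 2024.30 m/s.

2024 m/s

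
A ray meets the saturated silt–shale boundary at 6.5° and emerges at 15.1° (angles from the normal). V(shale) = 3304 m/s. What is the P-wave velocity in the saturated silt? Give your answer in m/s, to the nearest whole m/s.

1436 m/s

sin 6.5° = 0.1132; sin 15.1° = 0.2605.
V₁ = V₂·(sin θ₁/sin θ₂) = 3304·(0.1132/0.2605) = 1435.77 m/s.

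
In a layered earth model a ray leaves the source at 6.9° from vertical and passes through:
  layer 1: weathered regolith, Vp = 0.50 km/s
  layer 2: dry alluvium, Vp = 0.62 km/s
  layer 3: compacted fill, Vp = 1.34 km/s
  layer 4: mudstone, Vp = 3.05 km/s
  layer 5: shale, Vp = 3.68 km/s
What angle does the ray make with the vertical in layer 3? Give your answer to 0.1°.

Snell's law across each interface conserves sin θ / V, so sin θ_3 = V_3·sin θ₁/V₁.
sin θ_3 = 1.34 × sin 6.9° / 0.50 = 0.3220.
θ_3 = 18.78° from the vertical.

18.8°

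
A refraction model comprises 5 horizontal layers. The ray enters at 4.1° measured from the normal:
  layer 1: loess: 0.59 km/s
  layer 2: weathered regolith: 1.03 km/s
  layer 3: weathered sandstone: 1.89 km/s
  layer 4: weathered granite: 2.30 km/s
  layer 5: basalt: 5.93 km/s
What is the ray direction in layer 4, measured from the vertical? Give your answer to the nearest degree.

16°

Snell's law across each interface conserves sin θ / V, so sin θ_4 = V_4·sin θ₁/V₁.
sin θ_4 = 2.30 × sin 4.1° / 0.59 = 0.2787.
θ_4 = 16.18° from the vertical.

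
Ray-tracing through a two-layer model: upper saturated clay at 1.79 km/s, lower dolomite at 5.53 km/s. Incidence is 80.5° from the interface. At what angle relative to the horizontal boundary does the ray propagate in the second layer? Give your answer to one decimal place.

Angle from the normal: 90° − 80.5° = 9.5°.
Snell's law: sin θ₂ = (V₂/V₁)·sin θ₁ = (5.53/1.79)·sin 9.5° = 0.5099.
θ₂ = sin⁻¹(0.5099) = 30.66° (from vertical).
From the interface: 90° − 30.66° = 59.34°.

59.3°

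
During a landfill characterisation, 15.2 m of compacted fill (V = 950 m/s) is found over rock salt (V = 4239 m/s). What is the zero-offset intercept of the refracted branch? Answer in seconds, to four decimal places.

0.0312 s

θ_c = arcsin(V₁/V₂) = arcsin(950/4239) = 12.95°; cos θ_c = 0.9746.
tᵢ = 2h·cos θ_c / V₁ = 2·15.2·0.9746 / 950 = 0.03119 s.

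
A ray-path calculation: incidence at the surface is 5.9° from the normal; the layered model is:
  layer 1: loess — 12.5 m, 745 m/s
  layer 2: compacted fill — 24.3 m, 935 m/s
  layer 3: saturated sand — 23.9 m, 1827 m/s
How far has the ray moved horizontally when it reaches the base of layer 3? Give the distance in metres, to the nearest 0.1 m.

p = sin θ₁/V₁ = sin 5.9°/745 = 1.3798e-04 s/m is conserved through the stack.
Layer 1: θ = 5.90°; offset = 12.5·tan 5.90° = 1.292 m.
Layer 2: sin θ = p·935 = 0.1290 → θ = 7.41°; offset = 24.3·tan 7.41° = 3.161 m.
Layer 3: sin θ = p·1827 = 0.2521 → θ = 14.60°; offset = 23.9·tan 14.60° = 6.226 m.
Summing the layer offsets gives 10.679 m.

10.7 m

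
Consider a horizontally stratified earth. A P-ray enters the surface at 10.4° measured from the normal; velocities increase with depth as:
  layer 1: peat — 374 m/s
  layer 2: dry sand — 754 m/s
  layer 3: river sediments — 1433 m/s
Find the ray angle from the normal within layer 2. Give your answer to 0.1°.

Ray parameter p = sin 10.4° / 374 = 4.8267e-04 s/m.
sin θ_2 = p·V_2 = 4.8267e-04 × 754 = 0.3639.
θ_2 = arcsin 0.3639 = 21.34°.

21.3°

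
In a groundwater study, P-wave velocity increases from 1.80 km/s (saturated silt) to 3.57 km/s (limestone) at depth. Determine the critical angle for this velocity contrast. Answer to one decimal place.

30.3°

At critical incidence the refracted ray runs along the interface (θ₂ = 90°), so sin θ_c = V₁/V₂.
θ_c = arcsin(1.80/3.57) = arcsin 0.5042 = 30.28°.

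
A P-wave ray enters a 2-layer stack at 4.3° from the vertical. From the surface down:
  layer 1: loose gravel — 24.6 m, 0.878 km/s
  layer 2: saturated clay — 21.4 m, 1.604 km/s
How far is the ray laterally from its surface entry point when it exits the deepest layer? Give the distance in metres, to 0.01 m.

Apply Snell's law at each interface; in layer i the horizontal offset is hᵢ·tan θᵢ.
Layer 1: θ = 4.30°; offset = 24.6·tan 4.30° = 1.8497 m.
Layer 2: sin θ = 1.604·sin 4.3°/0.878 = 0.1370, θ = 7.87°; offset = 21.4·tan 7.87° = 2.9592 m.
Σ offsets = 4.8089 m.

4.81 m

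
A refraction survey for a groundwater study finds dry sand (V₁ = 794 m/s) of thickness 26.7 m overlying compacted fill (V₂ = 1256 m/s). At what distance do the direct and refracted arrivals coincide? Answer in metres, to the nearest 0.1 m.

θ_c = arcsin(794/1256) = 39.21°, so cos θ_c = 0.7748 and tᵢ = 2h cos θ_c/V₁ = 0.0521 s.
At crossover x/V₁ = x/V₂ + tᵢ ⇒ x = tᵢ/(1/V₁ − 1/V₂) = 0.05211/(1.2594e-03 − 7.9618e-04) = 112.49 m.

112.5 m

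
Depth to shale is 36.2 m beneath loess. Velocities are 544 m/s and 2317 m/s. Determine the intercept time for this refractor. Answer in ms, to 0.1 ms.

129.4 ms

θ_c = arcsin(V₁/V₂) = arcsin(544/2317) = 13.58°; cos θ_c = 0.9720.
tᵢ = 2h·cos θ_c / V₁ = 2·36.2·0.9720 / 544 = 0.12937 s.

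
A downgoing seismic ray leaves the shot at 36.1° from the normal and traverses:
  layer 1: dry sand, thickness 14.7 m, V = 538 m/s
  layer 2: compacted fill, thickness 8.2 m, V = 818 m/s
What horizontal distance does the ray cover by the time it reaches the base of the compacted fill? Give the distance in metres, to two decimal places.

p = sin θ₁/V₁ = sin 36.1°/538 = 1.0952e-03 s/m is conserved through the stack.
Layer 1: θ = 36.10°; offset = 14.7·tan 36.10° = 10.7194 m.
Layer 2: sin θ = p·818 = 0.8958 → θ = 63.62°; offset = 8.2·tan 63.62° = 16.5309 m.
Summing the layer offsets gives 27.2503 m.

27.25 m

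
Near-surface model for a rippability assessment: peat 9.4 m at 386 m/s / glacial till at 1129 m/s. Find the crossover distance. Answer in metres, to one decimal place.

26.8 m

θ_c = arcsin(386/1129) = 19.99°, so cos θ_c = 0.9397 and tᵢ = 2h cos θ_c/V₁ = 0.0458 s.
At crossover x/V₁ = x/V₂ + tᵢ ⇒ x = tᵢ/(1/V₁ − 1/V₂) = 0.04577/(2.5907e-03 − 8.8574e-04) = 26.85 m.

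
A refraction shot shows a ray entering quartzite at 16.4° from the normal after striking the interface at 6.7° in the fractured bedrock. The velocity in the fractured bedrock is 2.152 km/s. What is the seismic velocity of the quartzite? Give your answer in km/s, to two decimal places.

Snell's law: sin 6.7°/V₁ = sin 16.4°/V₂.
V₂ = V₁·sin 16.4°/sin 6.7° = 2.152 × 2.4200 = 5.21 km/s.

5.21 km/s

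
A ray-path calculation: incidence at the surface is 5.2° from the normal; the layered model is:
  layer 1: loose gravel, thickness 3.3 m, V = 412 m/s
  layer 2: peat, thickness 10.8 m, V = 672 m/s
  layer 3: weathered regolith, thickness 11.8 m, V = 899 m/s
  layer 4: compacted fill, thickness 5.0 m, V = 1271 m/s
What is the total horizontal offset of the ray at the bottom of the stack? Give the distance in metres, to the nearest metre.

6 m

Apply Snell's law at each interface; in layer i the horizontal offset is hᵢ·tan θᵢ.
Layer 1: θ = 5.20°; offset = 3.3·tan 5.20° = 0.300 m.
Layer 2: sin θ = 672·sin 5.2°/412 = 0.1478, θ = 8.50°; offset = 10.8·tan 8.50° = 1.614 m.
Layer 3: sin θ = 899·sin 5.2°/412 = 0.1978, θ = 11.41°; offset = 11.8·tan 11.41° = 2.381 m.
Layer 4: sin θ = 1271·sin 5.2°/412 = 0.2796, θ = 16.24°; offset = 5.0·tan 16.24° = 1.456 m.
Summing the layer offsets gives 5.751 m.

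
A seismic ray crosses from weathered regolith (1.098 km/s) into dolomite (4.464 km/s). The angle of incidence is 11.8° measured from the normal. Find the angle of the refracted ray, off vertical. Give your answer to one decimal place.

56.2°

sin θ₁/V₁ = sin θ₂/V₂ ⇒ sin θ₂ = 4.464·sin 11.8°/1.098 = 4.464·0.2045/1.098 = 0.8314.
θ₂ = arcsin 0.8314 = 56.24° from the normal.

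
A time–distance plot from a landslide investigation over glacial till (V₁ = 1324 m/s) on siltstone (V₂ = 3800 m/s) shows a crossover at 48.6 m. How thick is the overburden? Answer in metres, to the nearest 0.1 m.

16.9 m

h = (x_cross/2)·√((V₂−V₁)/(V₂+V₁)).
(V₂−V₁)/(V₂+V₁) = (3800−1324)/(3800+1324) = 0.4832; √ = 0.6951.
h = (48.6/2)·0.6951 = 16.89 m.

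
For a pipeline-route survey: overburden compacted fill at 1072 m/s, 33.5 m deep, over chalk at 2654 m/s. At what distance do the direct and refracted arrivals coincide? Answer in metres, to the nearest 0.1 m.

102.8 m

θ_c = arcsin(1072/2654) = 23.82°, so cos θ_c = 0.9148 and tᵢ = 2h cos θ_c/V₁ = 0.0572 s.
At crossover x/V₁ = x/V₂ + tᵢ ⇒ x = tᵢ/(1/V₁ − 1/V₂) = 0.05717/(9.3284e-04 − 3.7679e-04) = 102.82 m.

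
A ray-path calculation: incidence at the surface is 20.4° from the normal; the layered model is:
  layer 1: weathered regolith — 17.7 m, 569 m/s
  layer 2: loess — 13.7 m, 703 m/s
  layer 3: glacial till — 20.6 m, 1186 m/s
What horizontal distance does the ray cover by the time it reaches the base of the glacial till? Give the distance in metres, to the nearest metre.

Apply Snell's law at each interface; in layer i the horizontal offset is hᵢ·tan θᵢ.
Layer 1: θ = 20.40°; offset = 17.7·tan 20.40° = 6.583 m.
Layer 2: sin θ = 703·sin 20.4°/569 = 0.4307, θ = 25.51°; offset = 13.7·tan 25.51° = 6.537 m.
Layer 3: sin θ = 1186·sin 20.4°/569 = 0.7265, θ = 46.60°; offset = 20.6·tan 46.60° = 21.782 m.
Total horizontal offset = 34.902 m.

35 m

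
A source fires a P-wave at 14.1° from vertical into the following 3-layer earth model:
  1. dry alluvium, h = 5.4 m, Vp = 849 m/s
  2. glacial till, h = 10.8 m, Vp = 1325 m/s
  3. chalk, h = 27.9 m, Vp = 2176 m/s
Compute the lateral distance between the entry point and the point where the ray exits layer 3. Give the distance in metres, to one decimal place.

Ray parameter p = sin 14.1° / 849 m/s = 2.8694e-04 s/m.
Layer 1: θ = 14.10°; offset = 5.4·tan 14.10° = 1.356 m.
Layer 2: sin θ = p·1325 = 0.3802 → θ = 22.35°; offset = 10.8·tan 22.35° = 4.440 m.
Layer 3: sin θ = p·2176 = 0.6244 → θ = 38.64°; offset = 27.9·tan 38.64° = 22.302 m.
Σ offsets = 28.098 m.

28.1 m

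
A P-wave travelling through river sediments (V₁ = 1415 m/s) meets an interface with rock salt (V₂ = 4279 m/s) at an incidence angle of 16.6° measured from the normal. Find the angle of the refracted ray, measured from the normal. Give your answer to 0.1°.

59.8°

sin θ₁/V₁ = sin θ₂/V₂ ⇒ sin θ₂ = 4279·sin 16.6°/1415 = 4279·0.2857/1415 = 0.8639.
θ₂ = arcsin 0.8639 = 59.76° from the normal.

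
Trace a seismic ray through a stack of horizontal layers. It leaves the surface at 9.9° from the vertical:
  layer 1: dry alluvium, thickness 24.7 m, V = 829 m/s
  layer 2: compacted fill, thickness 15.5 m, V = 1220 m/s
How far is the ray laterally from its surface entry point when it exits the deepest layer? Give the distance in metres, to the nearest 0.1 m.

8.4 m

Apply Snell's law at each interface; in layer i the horizontal offset is hᵢ·tan θᵢ.
Layer 1: θ = 9.90°; offset = 24.7·tan 9.90° = 4.311 m.
Layer 2: sin θ = 1220·sin 9.9°/829 = 0.2530, θ = 14.66°; offset = 15.5·tan 14.66° = 4.054 m.
Total horizontal offset = 8.365 m.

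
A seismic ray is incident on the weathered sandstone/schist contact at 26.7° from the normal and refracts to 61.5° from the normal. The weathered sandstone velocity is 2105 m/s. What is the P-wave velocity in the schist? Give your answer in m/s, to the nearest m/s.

4117 m/s

Snell's law: sin 26.7°/V₁ = sin 61.5°/V₂.
V₂ = V₁·sin 61.5°/sin 26.7° = 2105 × 1.9559 = 4117.14 m/s.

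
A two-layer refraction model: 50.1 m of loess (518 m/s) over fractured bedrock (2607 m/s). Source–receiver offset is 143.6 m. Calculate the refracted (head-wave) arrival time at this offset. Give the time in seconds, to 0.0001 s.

t = x/V₂ + 2h·√(V₂²−V₁²)/(V₁V₂).
√(V₂²−V₁²) = √(2607²−518²) = 2555.0 m/s; delay term = 2·50.1·2555.0/(518·2607) = 0.18958 s.
t = 143.6/2607 + 0.18958 = 0.24466 s.

0.2447 s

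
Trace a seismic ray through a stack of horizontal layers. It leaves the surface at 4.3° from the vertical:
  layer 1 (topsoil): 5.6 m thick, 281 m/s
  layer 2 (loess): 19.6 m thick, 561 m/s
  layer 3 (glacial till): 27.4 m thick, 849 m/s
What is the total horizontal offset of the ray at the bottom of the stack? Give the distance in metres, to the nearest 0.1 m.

9.8 m

Ray parameter p = sin 4.3° / 281 m/s = 2.6683e-04 s/m.
Layer 1: θ = 4.30°; offset = 5.6·tan 4.30° = 0.421 m.
Layer 2: sin θ = p·561 = 0.1497 → θ = 8.61°; offset = 19.6·tan 8.61° = 2.967 m.
Layer 3: sin θ = p·849 = 0.2265 → θ = 13.09°; offset = 27.4·tan 13.09° = 6.373 m.
Total horizontal offset = 9.761 m.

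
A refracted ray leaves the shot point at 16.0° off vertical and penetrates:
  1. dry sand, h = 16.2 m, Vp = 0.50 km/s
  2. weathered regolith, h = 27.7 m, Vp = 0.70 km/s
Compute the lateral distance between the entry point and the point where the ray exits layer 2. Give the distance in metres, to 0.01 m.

16.23 m

p = sin θ₁/V₁ = sin 16.0°/0.50 = 5.5127e-01 s/km is conserved through the stack.
Layer 1: θ = 16.00°; offset = 16.2·tan 16.00° = 4.6453 m.
Layer 2: sin θ = p·0.70 = 0.3859 → θ = 22.70°; offset = 27.7·tan 22.70° = 11.5867 m.
Σ offsets = 16.2320 m.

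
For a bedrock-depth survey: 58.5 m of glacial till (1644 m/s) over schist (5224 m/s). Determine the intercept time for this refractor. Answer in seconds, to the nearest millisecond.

θ_c = arcsin(V₁/V₂) = arcsin(1644/5224) = 18.34°; cos θ_c = 0.9492.
tᵢ = 2h·cos θ_c / V₁ = 2·58.5·0.9492 / 1644 = 0.06755 s.

0.068 s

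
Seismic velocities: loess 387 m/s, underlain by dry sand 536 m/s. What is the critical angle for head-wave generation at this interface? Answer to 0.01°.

46.22°

Critical incidence: sin θ_c = V₁/V₂ = 387/536 = 0.7220.
θ_c = arcsin 0.7220 = 46.22°.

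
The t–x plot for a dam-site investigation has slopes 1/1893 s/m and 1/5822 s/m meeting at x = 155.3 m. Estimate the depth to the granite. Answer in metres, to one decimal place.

x_cross = 2h·√((V₂+V₁)/(V₂−V₁)) → h = x_cross / (2·√((V₂+V₁)/(V₂−V₁))).
√((V₂+V₁)/(V₂−V₁)) = √((5822+1893)/(5822−1893)) = 1.4013.
h = 155.3 / (2·1.4013) = 55.41 m.

55.4 m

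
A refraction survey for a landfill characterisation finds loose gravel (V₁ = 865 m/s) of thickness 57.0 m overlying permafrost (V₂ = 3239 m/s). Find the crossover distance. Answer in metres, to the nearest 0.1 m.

x_cross = 2h·√((V₂+V₁)/(V₂−V₁)).
(V₂+V₁)/(V₂−V₁) = (3239+865)/(3239−865) = 1.7287; √ = 1.3148.
x_cross = 2·57.0·1.3148 = 149.89 m.

149.9 m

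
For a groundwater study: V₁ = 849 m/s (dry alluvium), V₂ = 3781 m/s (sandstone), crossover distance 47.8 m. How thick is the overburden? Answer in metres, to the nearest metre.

19 m

h = (x_cross/2)·√((V₂−V₁)/(V₂+V₁)).
(V₂−V₁)/(V₂+V₁) = (3781−849)/(3781+849) = 0.6333; √ = 0.7958.
h = (47.8/2)·0.7958 = 19.02 m.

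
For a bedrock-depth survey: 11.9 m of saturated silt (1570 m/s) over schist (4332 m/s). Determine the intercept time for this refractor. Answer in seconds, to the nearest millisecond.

tᵢ = 2h·√(V₂²−V₁²)/(V₁V₂).
√(V₂²−V₁²) = √(4332²−1570²) = 4037.5 m/s.
tᵢ = 2·11.9·4037.5/(1570·4332) = 0.01413 s.

0.014 s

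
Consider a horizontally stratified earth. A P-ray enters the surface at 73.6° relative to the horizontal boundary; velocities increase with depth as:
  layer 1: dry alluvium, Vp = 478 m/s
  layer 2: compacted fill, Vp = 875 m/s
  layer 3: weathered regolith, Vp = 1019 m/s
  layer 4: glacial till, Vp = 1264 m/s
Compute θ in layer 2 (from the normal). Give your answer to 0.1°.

31.1°

From the normal: θ₁ = 90° − 73.6° = 16.4°.
Ray parameter p = sin 16.4° / 478 = 5.9067e-04 s/m.
sin θ_2 = p·V_2 = 5.9067e-04 × 875 = 0.5168.
θ_2 = 31.12° from the vertical.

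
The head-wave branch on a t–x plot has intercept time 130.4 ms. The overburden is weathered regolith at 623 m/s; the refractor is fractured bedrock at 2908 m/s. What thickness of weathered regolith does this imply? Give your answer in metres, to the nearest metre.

42 m

θ_c = arcsin(623/2908) = 12.37°; cos θ_c = 0.9768.
tᵢ = 2h cos θ_c/V₁ ⇒ h = tᵢ·V₁/(2 cos θ_c) = 0.1304·623/(2·0.9768) = 41.59 m.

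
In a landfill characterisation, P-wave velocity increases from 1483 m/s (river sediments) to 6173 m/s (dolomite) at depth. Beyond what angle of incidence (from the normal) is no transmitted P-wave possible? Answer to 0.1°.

Critical incidence: sin θ_c = V₁/V₂ = 1483/6173 = 0.2402.
θ_c = arcsin 0.2402 = 13.90°.

13.9°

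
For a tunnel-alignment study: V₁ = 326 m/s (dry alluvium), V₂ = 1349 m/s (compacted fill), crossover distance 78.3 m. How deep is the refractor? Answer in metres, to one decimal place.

30.6 m

x_cross = 2h·√((V₂+V₁)/(V₂−V₁)) → h = x_cross / (2·√((V₂+V₁)/(V₂−V₁))).
√((V₂+V₁)/(V₂−V₁)) = √((1349+326)/(1349−326)) = 1.2796.
h = 78.3 / (2·1.2796) = 30.60 m.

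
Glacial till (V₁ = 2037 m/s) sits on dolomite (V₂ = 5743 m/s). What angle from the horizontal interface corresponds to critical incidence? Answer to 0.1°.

69.2°

At critical incidence the refracted ray runs along the interface (θ₂ = 90°), so sin θ_c = V₁/V₂.
θ_c = arcsin(2037/5743) = arcsin 0.3547 = 20.77°.
Measured from the interface: 90° − 20.77° = 69.23°.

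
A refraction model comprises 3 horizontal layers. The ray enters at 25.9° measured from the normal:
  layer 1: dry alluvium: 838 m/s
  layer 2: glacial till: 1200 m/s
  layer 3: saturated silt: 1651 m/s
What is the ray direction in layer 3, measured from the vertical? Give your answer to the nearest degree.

59°

Snell's law across each interface conserves sin θ / V, so sin θ_3 = V_3·sin θ₁/V₁.
sin θ_3 = 1651 × sin 25.9° / 838 = 0.8606.
θ_3 = arcsin 0.8606 = 59.38°.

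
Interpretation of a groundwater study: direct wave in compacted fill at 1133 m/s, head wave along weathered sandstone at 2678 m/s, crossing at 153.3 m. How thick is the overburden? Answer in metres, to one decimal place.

48.8 m

h = (x_cross/2)·√((V₂−V₁)/(V₂+V₁)).
(V₂−V₁)/(V₂+V₁) = (2678−1133)/(2678+1133) = 0.4054; √ = 0.6367.
h = (153.3/2)·0.6367 = 48.80 m.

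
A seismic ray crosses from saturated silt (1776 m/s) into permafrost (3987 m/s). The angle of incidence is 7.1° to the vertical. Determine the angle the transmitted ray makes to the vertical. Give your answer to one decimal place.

sin θ₁/V₁ = sin θ₂/V₂ ⇒ sin θ₂ = 3987·sin 7.1°/1776 = 3987·0.1236/1776 = 0.2775.
θ₂ = arcsin 0.2775 = 16.11° from the normal.

16.1°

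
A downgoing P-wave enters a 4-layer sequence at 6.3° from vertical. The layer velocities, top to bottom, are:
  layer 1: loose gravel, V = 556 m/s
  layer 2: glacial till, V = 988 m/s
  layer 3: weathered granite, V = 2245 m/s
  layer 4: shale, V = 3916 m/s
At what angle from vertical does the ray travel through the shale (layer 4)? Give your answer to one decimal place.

Snell's law across each interface conserves sin θ / V, so sin θ_4 = V_4·sin θ₁/V₁.
sin θ_4 = 3916 × sin 6.3° / 556 = 0.7729.
θ_4 = arcsin 0.7729 = 50.61°.

50.6°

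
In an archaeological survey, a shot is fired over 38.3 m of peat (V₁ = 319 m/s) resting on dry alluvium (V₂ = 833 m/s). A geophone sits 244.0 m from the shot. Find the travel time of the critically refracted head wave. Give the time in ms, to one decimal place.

t = x/V₂ + 2h·√(V₂²−V₁²)/(V₁V₂).
√(V₂²−V₁²) = √(833²−319²) = 769.5 m/s; delay term = 2·38.3·769.5/(319·833) = 0.22182 s.
t = 244.0/833 + 0.22182 = 0.51474 s.

514.7 ms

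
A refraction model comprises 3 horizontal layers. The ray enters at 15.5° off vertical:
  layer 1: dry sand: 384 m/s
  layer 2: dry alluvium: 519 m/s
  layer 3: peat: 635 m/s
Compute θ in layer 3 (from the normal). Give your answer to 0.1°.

26.2°

Snell's law across each interface conserves sin θ / V, so sin θ_3 = V_3·sin θ₁/V₁.
sin θ_3 = 635 × sin 15.5° / 384 = 0.4419.
θ_3 = 26.23° from the vertical.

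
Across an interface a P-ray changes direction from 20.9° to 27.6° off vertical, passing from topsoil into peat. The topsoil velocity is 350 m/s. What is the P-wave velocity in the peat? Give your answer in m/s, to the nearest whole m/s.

Snell's law: sin 20.9°/V₁ = sin 27.6°/V₂.
V₂ = V₁·sin 27.6°/sin 20.9° = 350 × 1.2987 = 454.55 m/s.

455 m/s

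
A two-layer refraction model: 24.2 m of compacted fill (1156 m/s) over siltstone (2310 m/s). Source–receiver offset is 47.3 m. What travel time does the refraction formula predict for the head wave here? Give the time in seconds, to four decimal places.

θ_c = arcsin(V₁/V₂) = arcsin(1156/2310) = 30.03°, cos θ_c = 0.8658.
Intercept time tᵢ = 2h cos θ_c / V₁ = 2·24.2·0.8658/1156 = 0.03625 s.
t = x/V₂ + tᵢ = 47.3/2310 + 0.03625 = 0.05672 s.

0.0567 s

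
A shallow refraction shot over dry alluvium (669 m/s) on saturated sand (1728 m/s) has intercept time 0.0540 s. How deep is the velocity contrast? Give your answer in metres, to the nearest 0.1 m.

θ_c = arcsin(669/1728) = 22.78°; cos θ_c = 0.9220.
tᵢ = 2h cos θ_c/V₁ ⇒ h = tᵢ·V₁/(2 cos θ_c) = 0.054·669/(2·0.9220) = 19.59 m.

19.6 m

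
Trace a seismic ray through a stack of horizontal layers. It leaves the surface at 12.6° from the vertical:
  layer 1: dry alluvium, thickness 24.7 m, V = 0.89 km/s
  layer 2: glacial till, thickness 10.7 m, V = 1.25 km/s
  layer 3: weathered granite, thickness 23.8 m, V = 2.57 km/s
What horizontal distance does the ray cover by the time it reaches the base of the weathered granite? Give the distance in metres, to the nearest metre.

p = sin θ₁/V₁ = sin 12.6°/0.89 = 2.4510e-01 s/km is conserved through the stack.
Layer 1: θ = 12.60°; offset = 24.7·tan 12.60° = 5.521 m.
Layer 2: sin θ = p·1.25 = 0.3064 → θ = 17.84°; offset = 10.7·tan 17.84° = 3.444 m.
Layer 3: sin θ = p·2.57 = 0.6299 → θ = 39.04°; offset = 23.8·tan 39.04° = 19.303 m.
Total horizontal offset = 28.268 m.

28 m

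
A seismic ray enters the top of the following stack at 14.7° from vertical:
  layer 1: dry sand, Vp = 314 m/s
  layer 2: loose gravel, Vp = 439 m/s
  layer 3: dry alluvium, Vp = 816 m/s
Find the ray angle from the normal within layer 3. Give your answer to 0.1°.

41.3°

Snell's law across each interface conserves sin θ / V, so sin θ_3 = V_3·sin θ₁/V₁.
sin θ_3 = 816 × sin 14.7° / 314 = 0.6594.
θ_3 = 41.26° from the vertical.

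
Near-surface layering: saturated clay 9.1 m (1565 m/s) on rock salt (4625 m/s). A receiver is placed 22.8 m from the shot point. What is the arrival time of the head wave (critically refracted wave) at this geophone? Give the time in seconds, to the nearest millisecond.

0.016 s

θ_c = arcsin(V₁/V₂) = arcsin(1565/4625) = 19.78°, cos θ_c = 0.9410.
Intercept time tᵢ = 2h cos θ_c / V₁ = 2·9.1·0.9410/1565 = 0.01094 s.
t = x/V₂ + tᵢ = 22.8/4625 + 0.01094 = 0.01587 s.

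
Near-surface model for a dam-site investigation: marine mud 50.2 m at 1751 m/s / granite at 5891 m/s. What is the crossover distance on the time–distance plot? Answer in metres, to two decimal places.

136.41 m

x_cross = 2h·√((V₂+V₁)/(V₂−V₁)).
(V₂+V₁)/(V₂−V₁) = (5891+1751)/(5891−1751) = 1.8459; √ = 1.3586.
x_cross = 2·50.2·1.3586 = 136.41 m.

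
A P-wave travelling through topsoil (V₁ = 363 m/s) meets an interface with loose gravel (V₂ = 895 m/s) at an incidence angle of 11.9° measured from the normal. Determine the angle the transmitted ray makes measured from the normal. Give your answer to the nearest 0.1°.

30.6°

sin θ₁/V₁ = sin θ₂/V₂ ⇒ sin θ₂ = 895·sin 11.9°/363 = 895·0.2062/363 = 0.5084.
θ₂ = arcsin 0.5084 = 30.56° from the normal.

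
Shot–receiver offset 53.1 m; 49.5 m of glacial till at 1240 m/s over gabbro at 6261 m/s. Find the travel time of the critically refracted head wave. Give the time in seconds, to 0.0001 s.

t = x/V₂ + 2h·√(V₂²−V₁²)/(V₁V₂).
√(V₂²−V₁²) = √(6261²−1240²) = 6137.0 m/s; delay term = 2·49.5·6137.0/(1240·6261) = 0.07826 s.
t = 53.1/6261 + 0.07826 = 0.08674 s.

0.0867 s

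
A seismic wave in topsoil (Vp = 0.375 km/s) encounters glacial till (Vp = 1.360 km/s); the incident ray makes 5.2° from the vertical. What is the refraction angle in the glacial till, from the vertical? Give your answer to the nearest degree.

Snell's law: sin θ₂ = (V₂/V₁)·sin θ₁ = (1.360/0.375)·sin 5.2° = 0.3287.
θ₂ = sin⁻¹(0.3287) = 19.19° (from vertical).

19°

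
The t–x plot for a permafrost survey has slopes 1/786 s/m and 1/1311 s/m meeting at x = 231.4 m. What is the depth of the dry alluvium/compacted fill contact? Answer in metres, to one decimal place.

57.9 m

h = (x_cross/2)·√((V₂−V₁)/(V₂+V₁)).
(V₂−V₁)/(V₂+V₁) = (1311−786)/(1311+786) = 0.2504; √ = 0.5004.
h = (231.4/2)·0.5004 = 57.89 m.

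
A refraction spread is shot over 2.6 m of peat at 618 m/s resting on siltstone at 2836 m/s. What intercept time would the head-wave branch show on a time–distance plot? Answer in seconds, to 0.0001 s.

tᵢ = 2h·√(V₂²−V₁²)/(V₁V₂).
√(V₂²−V₁²) = √(2836²−618²) = 2767.8 m/s.
tᵢ = 2·2.6·2767.8/(618·2836) = 0.00821 s.

0.0082 s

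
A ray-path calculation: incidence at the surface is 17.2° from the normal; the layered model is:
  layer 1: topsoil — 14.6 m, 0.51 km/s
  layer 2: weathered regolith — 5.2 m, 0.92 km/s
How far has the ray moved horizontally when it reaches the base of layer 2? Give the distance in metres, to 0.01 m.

p = sin θ₁/V₁ = sin 17.2°/0.51 = 5.7982e-01 s/km is conserved through the stack.
Layer 1: θ = 17.20°; offset = 14.6·tan 17.20° = 4.5195 m.
Layer 2: sin θ = p·0.92 = 0.5334 → θ = 32.24°; offset = 5.2·tan 32.24° = 3.2794 m.
Σ offsets = 7.7989 m.

7.80 m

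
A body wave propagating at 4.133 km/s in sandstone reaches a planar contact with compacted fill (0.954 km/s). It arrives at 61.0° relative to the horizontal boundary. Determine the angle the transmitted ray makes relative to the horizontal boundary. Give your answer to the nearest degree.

Angle from the normal: 90° − 61.0° = 29.0°.
Snell's law: sin θ₂ = (V₂/V₁)·sin θ₁ = (0.954/4.133)·sin 29.0° = 0.1119.
θ₂ = sin⁻¹(0.1119) = 6.43° (from vertical).
From the interface: 90° − 6.43° = 83.57°.

84°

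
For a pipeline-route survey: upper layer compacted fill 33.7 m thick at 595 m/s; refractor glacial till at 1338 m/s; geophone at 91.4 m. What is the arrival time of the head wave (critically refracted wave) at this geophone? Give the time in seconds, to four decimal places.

0.1698 s

t = x/V₂ + 2h·√(V₂²−V₁²)/(V₁V₂).
√(V₂²−V₁²) = √(1338²−595²) = 1198.4 m/s; delay term = 2·33.7·1198.4/(595·1338) = 0.10146 s.
t = 91.4/1338 + 0.10146 = 0.16977 s.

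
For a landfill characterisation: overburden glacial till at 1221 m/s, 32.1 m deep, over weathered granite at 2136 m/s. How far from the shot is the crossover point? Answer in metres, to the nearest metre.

θ_c = arcsin(1221/2136) = 34.86°, so cos θ_c = 0.8205 and tᵢ = 2h cos θ_c/V₁ = 0.0431 s.
At crossover x/V₁ = x/V₂ + tᵢ ⇒ x = tᵢ/(1/V₁ − 1/V₂) = 0.04314/(8.1900e-04 − 4.6816e-04) = 122.97 m.

123 m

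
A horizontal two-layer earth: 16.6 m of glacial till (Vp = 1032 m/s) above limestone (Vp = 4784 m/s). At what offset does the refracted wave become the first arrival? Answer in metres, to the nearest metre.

θ_c = arcsin(1032/4784) = 12.46°, so cos θ_c = 0.9765 and tᵢ = 2h cos θ_c/V₁ = 0.0314 s.
At crossover x/V₁ = x/V₂ + tᵢ ⇒ x = tᵢ/(1/V₁ − 1/V₂) = 0.03141/(9.6899e-04 − 2.0903e-04) = 41.34 m.

41 m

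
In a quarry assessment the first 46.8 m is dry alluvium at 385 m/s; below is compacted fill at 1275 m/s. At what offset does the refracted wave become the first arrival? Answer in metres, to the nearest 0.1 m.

127.8 m

θ_c = arcsin(385/1275) = 17.58°, so cos θ_c = 0.9533 and tᵢ = 2h cos θ_c/V₁ = 0.2318 s.
At crossover x/V₁ = x/V₂ + tᵢ ⇒ x = tᵢ/(1/V₁ − 1/V₂) = 0.23177/(2.5974e-03 − 7.8431e-04) = 127.83 m.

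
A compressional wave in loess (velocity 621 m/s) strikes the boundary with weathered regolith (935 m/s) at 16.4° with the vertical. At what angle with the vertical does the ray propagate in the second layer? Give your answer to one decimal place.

25.2°

sin θ₁/V₁ = sin θ₂/V₂ ⇒ sin θ₂ = 935·sin 16.4°/621 = 935·0.2823/621 = 0.4251.
θ₂ = sin⁻¹(0.4251) = 25.16° (from vertical).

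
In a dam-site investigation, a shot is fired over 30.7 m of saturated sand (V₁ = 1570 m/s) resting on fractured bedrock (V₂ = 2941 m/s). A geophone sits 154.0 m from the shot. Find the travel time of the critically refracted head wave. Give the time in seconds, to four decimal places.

θ_c = arcsin(V₁/V₂) = arcsin(1570/2941) = 32.26°, cos θ_c = 0.8456.
Intercept time tᵢ = 2h cos θ_c / V₁ = 2·30.7·0.8456/1570 = 0.03307 s.
t = x/V₂ + tᵢ = 154.0/2941 + 0.03307 = 0.08543 s.

0.0854 s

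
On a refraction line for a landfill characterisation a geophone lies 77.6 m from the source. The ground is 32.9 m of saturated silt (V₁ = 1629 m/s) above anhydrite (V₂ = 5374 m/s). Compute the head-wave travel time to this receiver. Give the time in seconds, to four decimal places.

θ_c = arcsin(V₁/V₂) = arcsin(1629/5374) = 17.65°, cos θ_c = 0.9530.
Intercept time tᵢ = 2h cos θ_c / V₁ = 2·32.9·0.9530/1629 = 0.03849 s.
t = x/V₂ + tᵢ = 77.6/5374 + 0.03849 = 0.05293 s.

0.0529 s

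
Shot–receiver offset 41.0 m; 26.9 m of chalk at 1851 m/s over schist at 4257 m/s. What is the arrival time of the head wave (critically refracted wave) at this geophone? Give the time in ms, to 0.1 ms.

35.8 ms

t = x/V₂ + 2h·√(V₂²−V₁²)/(V₁V₂).
√(V₂²−V₁²) = √(4257²−1851²) = 3833.5 m/s; delay term = 2·26.9·3833.5/(1851·4257) = 0.02617 s.
t = 41.0/4257 + 0.02617 = 0.03581 s.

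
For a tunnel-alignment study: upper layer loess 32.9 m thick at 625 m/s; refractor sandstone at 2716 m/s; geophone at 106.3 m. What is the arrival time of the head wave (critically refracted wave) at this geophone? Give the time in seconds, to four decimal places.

t = x/V₂ + 2h·√(V₂²−V₁²)/(V₁V₂).
√(V₂²−V₁²) = √(2716²−625²) = 2643.1 m/s; delay term = 2·32.9·2643.1/(625·2716) = 0.10245 s.
t = 106.3/2716 + 0.10245 = 0.14159 s.

0.1416 s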